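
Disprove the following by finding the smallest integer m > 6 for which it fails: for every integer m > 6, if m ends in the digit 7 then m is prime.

m = 7: 7 ends in 7 and is prime.
m = 17: 17 ends in 7 and is prime.
m = 27: 27 ends in 7; 27 = 3 × 9, composite.
Hence m = 27 is a counterexample.

m = 27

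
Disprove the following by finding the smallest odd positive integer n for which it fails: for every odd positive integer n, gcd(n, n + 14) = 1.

For n = 1, 3, 5 the conclusion holds.
n = 7: gcd(7, 21) = 7.
Thus n = 7 disproves the claim, and no smaller n works.

n = 7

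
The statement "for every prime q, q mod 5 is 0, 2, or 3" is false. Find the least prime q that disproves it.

Check each prime q in order until the claim fails.
For q = 2, 3, 5, 7 the conclusion holds.
q = 11: 11 mod 5 = 1 — not in {0, 2, 3}.

q = 11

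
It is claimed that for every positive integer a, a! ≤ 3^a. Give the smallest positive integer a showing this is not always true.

a = 7

A counterexample is any positive integer a such that a! > 3^a; we check each in order.
a = 1: a! = 1 and 3^a = 3, so 1 ≤ 3.
a = 2: a! = 2 and 3^a = 9, so 2 ≤ 9.
a = 3: a! = 6 and 3^a = 27, so 6 ≤ 27.
a = 4: a! = 24 and 3^a = 81, so 24 ≤ 81.
a = 5: a! = 120 and 3^a = 243, so 120 ≤ 243.
a = 6: a! = 720 and 3^a = 729, so 720 ≤ 729.
a = 7: a! = 5040 and 3^a = 2187, so 5040 > 2187.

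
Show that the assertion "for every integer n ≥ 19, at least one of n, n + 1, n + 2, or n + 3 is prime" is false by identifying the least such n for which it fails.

Check each integer n ≥ 19 in order until n, n + 1, n + 2, n + 3 are all composite.
For n = 19, 20, 21, 22, 23 the conclusion holds.
n = 24: 24 = 2 × 12; 25 = 5 × 5; 26 = 2 × 13; 27 = 3 × 9 — all composite.
Hence n = 24 is a counterexample.

n = 24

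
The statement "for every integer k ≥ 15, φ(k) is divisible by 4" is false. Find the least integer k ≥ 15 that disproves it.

For k = 15, 16, 17 the conclusion holds.
k = 18: φ(18) = 6; 6 mod 4 = 2.
Thus k = 18 disproves the claim, and no smaller k works.

k = 18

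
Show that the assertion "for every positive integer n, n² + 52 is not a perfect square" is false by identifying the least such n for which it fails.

A counterexample is any positive integer n such that n² + 52 is a perfect square; we check each in order.
For n = 1, 2, 3, 4, …, 9, 10, 11 the conclusion holds.
n = 12: 12² + 52 = 196 = 14², a perfect square.
Thus n = 12 disproves the claim, and no smaller n works.

n = 12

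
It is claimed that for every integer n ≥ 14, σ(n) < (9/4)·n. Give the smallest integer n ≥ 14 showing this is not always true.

A counterexample is any integer n ≥ 14 such that the claim fails; we check each in order.
For n = 14, 15, 16, 17, 18, 19, 20, 21, 22, 23 the conclusion holds.
n = 24: σ(24) = 60; 60 ≥ 54.
Thus n = 24 disproves the claim, and no smaller n works.

n = 24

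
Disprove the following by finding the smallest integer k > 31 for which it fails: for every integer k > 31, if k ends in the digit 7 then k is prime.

k = 57

We need the least integer k > 31 for which k ends in the digit 7 but k is not prime.
k = 37: 37 ends in 7 and is prime.
k = 47: 47 ends in 7 and is prime.
k = 57: 57 ends in 7; 57 = 3 × 19, composite.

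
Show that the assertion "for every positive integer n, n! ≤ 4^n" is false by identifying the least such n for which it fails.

A counterexample is any positive integer n such that n! > 4^n; we check each in order.
n = 1: n! = 1 and 4^n = 4, so 1 ≤ 4.
n = 2: n! = 2 and 4^n = 16, so 2 ≤ 16.
n = 3: n! = 6 and 4^n = 64, so 6 ≤ 64.
n = 4: n! = 24 and 4^n = 256, so 24 ≤ 256.
n = 5: n! = 120 and 4^n = 1024, so 120 ≤ 1024.
n = 6: n! = 720 and 4^n = 4096, so 720 ≤ 4096.
n = 7: n! = 5040 and 4^n = 16384, so 5040 ≤ 16384.
n = 8: n! = 40320 and 4^n = 65536, so 40320 ≤ 65536.
n = 9: n! = 362880 and 4^n = 262144, so 362880 > 262144.
So n = 9 is the smallest counterexample.

n = 9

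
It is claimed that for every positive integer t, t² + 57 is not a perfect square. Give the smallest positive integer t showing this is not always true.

t = 8

t = 1: 1² + 57 = 58, not a perfect square.
t = 2: 2² + 57 = 61, not a perfect square.
t = 3: 3² + 57 = 66, not a perfect square.
t = 4: 4² + 57 = 73, not a perfect square.
t = 5: 5² + 57 = 82, not a perfect square.
t = 6: 6² + 57 = 93, not a perfect square.
t = 7: 7² + 57 = 106, not a perfect square.
t = 8: 8² + 57 = 121 = 11², a perfect square.
Thus t = 8 disproves the claim, and no smaller t works.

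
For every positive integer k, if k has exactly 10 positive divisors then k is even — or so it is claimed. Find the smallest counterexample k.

The first 9 eligible values, up to k = 368, all satisfy the conclusion.
k = 405: divisors of 405: 10 divisors; 405 is odd.

k = 405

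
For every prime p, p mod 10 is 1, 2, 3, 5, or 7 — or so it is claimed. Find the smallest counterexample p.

p = 19

A counterexample is any prime p such that the claim fails; we check each in order.
p = 2: 2 mod 10 = 2.
p = 3: 3 mod 10 = 3.
p = 5: 5 mod 10 = 5.
p = 7: 7 mod 10 = 7.
p = 11: 11 mod 10 = 1.
p = 13: 13 mod 10 = 3.
p = 17: 17 mod 10 = 7.
p = 19: 19 mod 10 = 9 — not in {1, 2, 3, 5, 7}.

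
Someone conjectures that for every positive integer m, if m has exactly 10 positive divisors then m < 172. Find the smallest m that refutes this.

A counterexample is any positive integer m such that m has exactly 10 positive divisors but the claim fails; we check each in order.
The first 4 eligible values, up to m = 162, all satisfy the conclusion.
m = 176: τ(176) = 10; 176 ≥ 172.
Thus m = 176 disproves the claim, and no smaller m works.

m = 176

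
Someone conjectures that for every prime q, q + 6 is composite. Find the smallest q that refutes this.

q = 5

A counterexample is any prime q such that q + 6 is prime; we check each in order.
q = 2: q + 6 = 8 = 2 × 4, composite.
q = 3: q + 6 = 9 = 3 × 3, composite.
q = 5: q + 6 = 11, prime — not composite.
So q = 5 is the smallest counterexample.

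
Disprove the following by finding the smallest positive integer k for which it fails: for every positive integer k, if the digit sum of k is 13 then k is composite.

k = 67

A counterexample is any positive integer k such that the digit sum of k is 13 but k is prime; we check each in order.
k = 49: digit sum 13; 49 is composite.
k = 58: digit sum 13; 58 is composite.
k = 67: digit sum 13; 67 is prime, not composite.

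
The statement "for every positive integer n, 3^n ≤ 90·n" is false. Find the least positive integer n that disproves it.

n = 6

A counterexample is any positive integer n such that 3^n > 90·n; we check each in order.
n = 1: 3^n = 3 and 90·n = 90, so 3 ≤ 90.
n = 2: 3^n = 9 and 90·n = 180, so 9 ≤ 180.
n = 3: 3^n = 27 and 90·n = 270, so 27 ≤ 270.
n = 4: 3^n = 81 and 90·n = 360, so 81 ≤ 360.
n = 5: 3^n = 243 and 90·n = 450, so 243 ≤ 450.
n = 6: 3^n = 729 and 90·n = 540, so 729 > 540.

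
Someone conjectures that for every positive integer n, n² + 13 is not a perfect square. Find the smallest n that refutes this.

n = 6

n = 1: 1² + 13 = 14, not a perfect square.
n = 2: 2² + 13 = 17, not a perfect square.
n = 3: 3² + 13 = 22, not a perfect square.
n = 4: 4² + 13 = 29, not a perfect square.
n = 5: 5² + 13 = 38, not a perfect square.
n = 6: 6² + 13 = 49 = 7², a perfect square.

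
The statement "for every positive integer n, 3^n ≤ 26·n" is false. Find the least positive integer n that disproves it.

The first 4 eligible values, up to n = 4, all satisfy the conclusion.
n = 5: 3^n = 243 and 26·n = 130, so 243 > 130.
Thus n = 5 disproves the claim, and no smaller n works.

n = 5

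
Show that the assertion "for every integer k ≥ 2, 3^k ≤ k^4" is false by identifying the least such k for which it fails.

We need the least integer k ≥ 2 for which 3^k > k^4.
For k = 2, 3, 4, 5, 6, 7 the conclusion holds.
k = 8: 3^k = 6561 and k^4 = 4096, so 6561 > 4096.
Thus k = 8 disproves the claim, and no smaller k works.

k = 8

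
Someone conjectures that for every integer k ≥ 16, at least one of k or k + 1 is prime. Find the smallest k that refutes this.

k = 20

Check each integer k ≥ 16 in order until k, k + 1 are both composite.
The first 4 eligible values, up to k = 19, all satisfy the conclusion.
k = 20: 20 = 2 × 10; 21 = 3 × 7 — both composite.
Thus k = 20 disproves the claim, and no smaller k works.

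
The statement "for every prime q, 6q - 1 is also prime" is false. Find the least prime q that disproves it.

q = 11

We need the least prime q for which 6q - 1 is not prime.
For q = 2, 3, 5, 7 the conclusion holds.
q = 11: 6q - 1 = 65 = 5 × 13, not prime.
Thus q = 11 disproves the claim, and no smaller q works.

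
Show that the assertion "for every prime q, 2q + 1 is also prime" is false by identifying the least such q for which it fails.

q = 7

Check each prime q in order until 2q + 1 is not prime.
For q = 2, 3, 5 the conclusion holds.
q = 7: 2q + 1 = 15 = 3 × 5, not prime.
Hence q = 7 is a counterexample.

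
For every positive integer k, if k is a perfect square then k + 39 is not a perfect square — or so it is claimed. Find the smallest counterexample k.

The first 4 eligible values, up to k = 16, all satisfy the conclusion.
k = 25: 25 = 5² and 25 + 39 = 64 = 8².

k = 25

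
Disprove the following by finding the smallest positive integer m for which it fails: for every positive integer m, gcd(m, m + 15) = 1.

m = 3

Check each positive integer m in order until gcd(m, m + 15) > 1.
m = 1: gcd(1, 16) = 1.
m = 2: gcd(2, 17) = 1.
m = 3: gcd(3, 18) = 3.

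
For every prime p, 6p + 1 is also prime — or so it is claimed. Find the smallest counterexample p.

p = 19

A counterexample is any prime p such that 6p + 1 is not prime; we check each in order.
p = 2: 6p + 1 = 13, prime.
p = 3: 6p + 1 = 19, prime.
p = 5: 6p + 1 = 31, prime.
p = 7: 6p + 1 = 43, prime.
p = 11: 6p + 1 = 67, prime.
p = 13: 6p + 1 = 79, prime.
p = 17: 6p + 1 = 103, prime.
p = 19: 6p + 1 = 115 = 5 × 23, not prime.
Hence p = 19 is a counterexample.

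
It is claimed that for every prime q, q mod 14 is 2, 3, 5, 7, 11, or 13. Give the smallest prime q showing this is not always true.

q = 23

q = 2: 2 mod 14 = 2.
q = 3: 3 mod 14 = 3.
q = 5: 5 mod 14 = 5.
q = 7: 7 mod 14 = 7.
q = 11: 11 mod 14 = 11.
q = 13: 13 mod 14 = 13.
q = 17: 17 mod 14 = 3.
q = 19: 19 mod 14 = 5.
q = 23: 23 mod 14 = 9 — not in {2, 3, 5, 7, 11, 13}.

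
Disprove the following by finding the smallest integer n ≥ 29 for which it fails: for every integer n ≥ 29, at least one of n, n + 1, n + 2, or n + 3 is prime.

We need the least integer n ≥ 29 for which n, n + 1, n + 2, n + 3 are all composite.
For n = 29, 30, 31 the conclusion holds.
n = 32: 32 = 2 × 16; 33 = 3 × 11; 34 = 2 × 17; 35 = 5 × 7 — all composite.
So n = 32 is the smallest counterexample.

n = 32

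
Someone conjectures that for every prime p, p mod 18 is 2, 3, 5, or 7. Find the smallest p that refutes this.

A counterexample is any prime p such that the claim fails; we check each in order.
For p = 2, 3, 5, 7 the conclusion holds.
p = 11: 11 mod 18 = 11 — not in {2, 3, 5, 7}.
So p = 11 is the smallest counterexample.

p = 11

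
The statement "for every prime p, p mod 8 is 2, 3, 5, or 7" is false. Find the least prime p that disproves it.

p = 17

Check each prime p in order until the claim fails.
The first 6 eligible values, up to p = 13, all satisfy the conclusion.
p = 17: 17 mod 8 = 1 — not in {2, 3, 5, 7}.
So p = 17 is the smallest counterexample.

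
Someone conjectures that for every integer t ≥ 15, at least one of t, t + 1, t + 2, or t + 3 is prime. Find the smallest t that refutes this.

Check each integer t ≥ 15 in order until t, t + 1, t + 2, t + 3 are all composite.
For t = 15, 16, 17, 18, 19, 20, 21, 22, 23 the conclusion holds.
t = 24: 24 = 2 × 12; 25 = 5 × 5; 26 = 2 × 13; 27 = 3 × 9 — all composite.

t = 24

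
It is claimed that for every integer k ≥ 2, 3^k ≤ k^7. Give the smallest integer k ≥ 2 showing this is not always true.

We need the least integer k ≥ 2 for which 3^k > k^7.
For k = 2, 3, 4, 5, …, 16, 17, 18 the conclusion holds.
k = 19: 3^k = 1162261467 and k^7 = 893871739, so 1162261467 > 893871739.

k = 19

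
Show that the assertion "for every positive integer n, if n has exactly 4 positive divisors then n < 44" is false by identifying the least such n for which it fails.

A counterexample is any positive integer n such that n has exactly 4 positive divisors but the claim fails; we check each in order.
The first 14 eligible values, up to n = 39, all satisfy the conclusion.
n = 46: τ(46) = 4; 46 ≥ 44.

n = 46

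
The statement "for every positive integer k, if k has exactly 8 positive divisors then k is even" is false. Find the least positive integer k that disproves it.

The first 12 eligible values, up to k = 104, all satisfy the conclusion.
k = 105: divisors of 105: 1, 3, 5, 7, 15, 21, 35, 105; 105 is odd.

k = 105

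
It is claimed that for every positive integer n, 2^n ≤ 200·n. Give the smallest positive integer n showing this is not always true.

n = 12

Check each positive integer n in order until 2^n > 200·n.
For n = 1, 2, 3, 4, …, 9, 10, 11 the conclusion holds.
n = 12: 2^n = 4096 and 200·n = 2400, so 4096 > 2400.
So n = 12 is the smallest counterexample.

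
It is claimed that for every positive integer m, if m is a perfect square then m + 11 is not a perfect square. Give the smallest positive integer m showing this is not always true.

For m = 1, 4, 9, 16 the conclusion holds.
m = 25: 25 = 5² and 25 + 11 = 36 = 6².

m = 25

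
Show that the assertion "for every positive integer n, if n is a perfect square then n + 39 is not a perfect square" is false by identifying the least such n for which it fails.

n = 25

A counterexample is any positive integer n such that n is a perfect square but n + 39 is a perfect square; we check each in order.
For n = 1, 4, 9, 16 the conclusion holds.
n = 25: 25 = 5² and 25 + 39 = 64 = 8².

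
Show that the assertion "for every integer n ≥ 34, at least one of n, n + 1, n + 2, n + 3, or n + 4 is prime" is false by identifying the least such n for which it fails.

n = 48

A counterexample is any integer n ≥ 34 such that n, n + 1, n + 2, n + 3, n + 4 are all composite; we check each in order.
For n = 34, 35, 36, 37, …, 45, 46, 47 the conclusion holds.
n = 48: 48 = 2 × 24; 49 = 7 × 7; 50 = 2 × 25; 51 = 3 × 17; 52 = 2 × 26 — all composite.
So n = 48 is the smallest counterexample.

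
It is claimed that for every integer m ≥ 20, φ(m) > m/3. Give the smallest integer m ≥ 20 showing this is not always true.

m = 24

We need the least integer m ≥ 20 for which the claim fails.
The first 4 eligible values, up to m = 23, all satisfy the conclusion.
m = 24: φ(24) = 8 and 24/3 = 8, so φ(24) ≤ 24/3.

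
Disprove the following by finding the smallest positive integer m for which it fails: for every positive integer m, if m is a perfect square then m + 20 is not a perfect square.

Check each positive integer m in order until m is a perfect square but m + 20 is a perfect square.
m = 1: 1 + 20 = 21, not a perfect square.
m = 4: 4 + 20 = 24, not a perfect square.
m = 9: 9 + 20 = 29, not a perfect square.
m = 16: 16 = 4² and 16 + 20 = 36 = 6².
Thus m = 16 disproves the claim, and no smaller m works.

m = 16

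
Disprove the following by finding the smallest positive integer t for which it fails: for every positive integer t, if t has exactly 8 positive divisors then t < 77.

A counterexample is any positive integer t such that t has exactly 8 positive divisors but the claim fails; we check each in order.
For t = 24, 30, 40, 42, 54, 56, 66, 70 the conclusion holds.
t = 78: τ(78) = 8; 78 ≥ 77.

t = 78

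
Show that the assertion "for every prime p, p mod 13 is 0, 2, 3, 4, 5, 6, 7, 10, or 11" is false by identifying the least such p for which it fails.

We need the least prime p for which the claim fails.
For p = 2, 3, 5, 7, …, 37, 41, 43 the conclusion holds.
p = 47: 47 mod 13 = 8 — not in {0, 2, 3, 4, 5, 6, 7, 10, 11}.
Thus p = 47 disproves the claim, and no smaller p works.

p = 47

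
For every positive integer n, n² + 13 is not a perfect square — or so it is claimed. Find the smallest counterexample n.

A counterexample is any positive integer n such that n² + 13 is a perfect square; we check each in order.
For n = 1, 2, 3, 4, 5 the conclusion holds.
n = 6: 6² + 13 = 49 = 7², a perfect square.
So n = 6 is the smallest counterexample.

n = 6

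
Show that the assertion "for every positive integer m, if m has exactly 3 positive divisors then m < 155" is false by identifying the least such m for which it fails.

Check each positive integer m in order until m has exactly 3 positive divisors but the claim fails.
For m = 4, 9, 25, 49, 121 the conclusion holds.
m = 169: τ(169) = 3; 169 ≥ 155.
So m = 169 is the smallest counterexample.

m = 169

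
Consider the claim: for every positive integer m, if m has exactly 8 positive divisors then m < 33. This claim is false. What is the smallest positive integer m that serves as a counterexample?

For m = 24, 30 the conclusion holds.
m = 40: τ(40) = 8; 40 ≥ 33.
Hence m = 40 is a counterexample.

m = 40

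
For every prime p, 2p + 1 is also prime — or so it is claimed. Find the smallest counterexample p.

p = 2: 2p + 1 = 5, prime.
p = 3: 2p + 1 = 7, prime.
p = 5: 2p + 1 = 11, prime.
p = 7: 2p + 1 = 15 = 3 × 5, not prime.

p = 7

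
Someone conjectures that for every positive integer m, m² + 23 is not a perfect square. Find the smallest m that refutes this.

m = 11

For m = 1, 2, 3, 4, 5, 6, 7, 8, 9, 10 the conclusion holds.
m = 11: 11² + 23 = 144 = 12², a perfect square.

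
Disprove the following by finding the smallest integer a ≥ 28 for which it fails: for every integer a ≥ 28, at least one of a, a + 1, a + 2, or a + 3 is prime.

a = 32

We need the least integer a ≥ 28 for which a, a + 1, a + 2, a + 3 are all composite.
The first 4 eligible values, up to a = 31, all satisfy the conclusion.
a = 32: 32 = 2 × 16; 33 = 3 × 11; 34 = 2 × 17; 35 = 5 × 7 — all composite.
Thus a = 32 disproves the claim, and no smaller a works.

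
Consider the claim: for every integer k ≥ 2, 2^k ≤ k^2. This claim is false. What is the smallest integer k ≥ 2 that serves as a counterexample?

k = 5

A counterexample is any integer k ≥ 2 such that 2^k > k^2; we check each in order.
For k = 2, 3, 4 the conclusion holds.
k = 5: 2^k = 32 and k^2 = 25, so 32 > 25.
Hence k = 5 is a counterexample.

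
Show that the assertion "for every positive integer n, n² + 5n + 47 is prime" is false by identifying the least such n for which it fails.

We need the least positive integer n for which n² + 5n + 47 is not prime.
The first 37 eligible values, up to n = 37, all satisfy the conclusion.
n = 38: n² + 5n + 47 = 1681 = 41 × 41, composite.

n = 38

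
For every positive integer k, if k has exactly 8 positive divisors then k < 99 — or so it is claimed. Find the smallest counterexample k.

Check each positive integer k in order until k has exactly 8 positive divisors but the claim fails.
For k = 24, 30, 40, 42, 54, 56, 66, 70, 78, 88 the conclusion holds.
k = 102: τ(102) = 8; 102 ≥ 99.

k = 102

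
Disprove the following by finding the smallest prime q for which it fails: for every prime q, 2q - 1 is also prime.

We need the least prime q for which 2q - 1 is not prime.
For q = 2, 3 the conclusion holds.
q = 5: 2q - 1 = 9 = 3 × 3, not prime.

q = 5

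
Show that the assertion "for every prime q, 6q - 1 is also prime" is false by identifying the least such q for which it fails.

A counterexample is any prime q such that 6q - 1 is not prime; we check each in order.
For q = 2, 3, 5, 7 the conclusion holds.
q = 11: 6q - 1 = 65 = 5 × 13, not prime.
Hence q = 11 is a counterexample.

q = 11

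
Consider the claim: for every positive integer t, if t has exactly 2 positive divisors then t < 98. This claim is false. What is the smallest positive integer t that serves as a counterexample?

t = 101

A counterexample is any positive integer t such that t has exactly 2 positive divisors but the claim fails; we check each in order.
The first 25 eligible values, up to t = 97, all satisfy the conclusion.
t = 101: τ(101) = 2; 101 ≥ 98.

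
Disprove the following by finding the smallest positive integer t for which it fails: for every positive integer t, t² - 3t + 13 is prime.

t = 12

A counterexample is any positive integer t such that t² - 3t + 13 is not prime; we check each in order.
For t = 1, 2, 3, 4, …, 9, 10, 11 the conclusion holds.
t = 12: t² - 3t + 13 = 121 = 11 × 11, composite.
Thus t = 12 disproves the claim, and no smaller t works.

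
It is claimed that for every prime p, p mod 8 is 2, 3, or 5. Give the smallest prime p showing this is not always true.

p = 7

We need the least prime p for which the claim fails.
p = 2: 2 mod 8 = 2.
p = 3: 3 mod 8 = 3.
p = 5: 5 mod 8 = 5.
p = 7: 7 mod 8 = 7 — not in {2, 3, 5}.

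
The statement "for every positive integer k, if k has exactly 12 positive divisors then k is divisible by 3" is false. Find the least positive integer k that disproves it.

k = 60: τ(60) = 12; 60 mod 3 = 0.
k = 72: τ(72) = 12; 72 mod 3 = 0.
k = 84: τ(84) = 12; 84 mod 3 = 0.
k = 90: τ(90) = 12; 90 mod 3 = 0.
k = 96: τ(96) = 12; 96 mod 3 = 0.
k = 108: τ(108) = 12; 108 mod 3 = 0.
k = 126: τ(126) = 12; 126 mod 3 = 0.
k = 132: τ(132) = 12; 132 mod 3 = 0.
k = 140: τ(140) = 12; 140 mod 3 = 2.

k = 140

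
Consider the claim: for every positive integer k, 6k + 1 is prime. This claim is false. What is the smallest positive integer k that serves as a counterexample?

We need the least positive integer k for which 6k + 1 is not prime.
k = 1: 6k + 1 = 7, prime.
k = 2: 6k + 1 = 13, prime.
k = 3: 6k + 1 = 19, prime.
k = 4: 6k + 1 = 25 = 5 × 5, composite.

k = 4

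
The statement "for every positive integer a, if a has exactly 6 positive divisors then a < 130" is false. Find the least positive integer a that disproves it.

a = 147

For a = 12, 18, 20, 28, …, 116, 117, 124 the conclusion holds.
a = 147: τ(147) = 6; 147 ≥ 130.
Hence a = 147 is a counterexample.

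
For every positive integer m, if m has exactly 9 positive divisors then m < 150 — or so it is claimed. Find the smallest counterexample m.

m = 196

Check each positive integer m in order until m has exactly 9 positive divisors but the claim fails.
For m = 36, 100 the conclusion holds.
m = 196: τ(196) = 9; 196 ≥ 150.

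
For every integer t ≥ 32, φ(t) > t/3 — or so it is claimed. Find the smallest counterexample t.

A counterexample is any integer t ≥ 32 such that the claim fails; we check each in order.
For t = 32, 33, 34, 35 the conclusion holds.
t = 36: φ(36) = 12 and 36/3 = 12, so φ(36) ≤ 36/3.
Hence t = 36 is a counterexample.

t = 36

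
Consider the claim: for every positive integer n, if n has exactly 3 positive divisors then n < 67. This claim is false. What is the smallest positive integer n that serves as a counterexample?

We need the least positive integer n for which n has exactly 3 positive divisors but the claim fails.
n = 4: τ(4) = 3; 4 < 67.
n = 9: τ(9) = 3; 9 < 67.
n = 25: τ(25) = 3; 25 < 67.
n = 49: τ(49) = 3; 49 < 67.
n = 121: τ(121) = 3; 121 ≥ 67.

n = 121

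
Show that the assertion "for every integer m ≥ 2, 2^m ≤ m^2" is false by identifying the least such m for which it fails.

m = 5

Check each integer m ≥ 2 in order until 2^m > m^2.
m = 2: 2^m = 4 and m^2 = 4, so 4 ≤ 4.
m = 3: 2^m = 8 and m^2 = 9, so 8 ≤ 9.
m = 4: 2^m = 16 and m^2 = 16, so 16 ≤ 16.
m = 5: 2^m = 32 and m^2 = 25, so 32 > 25.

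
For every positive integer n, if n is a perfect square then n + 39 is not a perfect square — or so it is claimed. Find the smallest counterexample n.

n = 25

A counterexample is any positive integer n such that n is a perfect square but n + 39 is a perfect square; we check each in order.
The first 4 eligible values, up to n = 16, all satisfy the conclusion.
n = 25: 25 = 5² and 25 + 39 = 64 = 8².
Hence n = 25 is a counterexample.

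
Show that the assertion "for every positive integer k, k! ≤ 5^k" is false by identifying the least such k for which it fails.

k = 12

The first 11 eligible values, up to k = 11, all satisfy the conclusion.
k = 12: k! = 479001600 and 5^k = 244140625, so 479001600 > 244140625.
Thus k = 12 disproves the claim, and no smaller k works.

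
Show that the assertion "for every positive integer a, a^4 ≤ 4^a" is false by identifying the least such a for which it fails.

A counterexample is any positive integer a such that a^4 > 4^a; we check each in order.
For a = 1, 2 the conclusion holds.
a = 3: a^4 = 81 and 4^a = 64, so 81 > 64.

a = 3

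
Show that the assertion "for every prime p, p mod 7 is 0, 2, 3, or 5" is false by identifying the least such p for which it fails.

Check each prime p in order until the claim fails.
For p = 2, 3, 5, 7 the conclusion holds.
p = 11: 11 mod 7 = 4 — not in {0, 2, 3, 5}.

p = 11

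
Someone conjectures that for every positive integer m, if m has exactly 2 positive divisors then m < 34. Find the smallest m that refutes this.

For m = 2, 3, 5, 7, …, 23, 29, 31 the conclusion holds.
m = 37: τ(37) = 2; 37 ≥ 34.

m = 37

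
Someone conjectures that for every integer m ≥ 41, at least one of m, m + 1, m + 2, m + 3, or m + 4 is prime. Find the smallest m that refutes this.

A counterexample is any integer m ≥ 41 such that m, m + 1, m + 2, m + 3, m + 4 are all composite; we check each in order.
m = 41: 41 is prime.
m = 42: 43 is prime.
m = 43: 43 is prime.
m = 44: 47 is prime.
m = 45: 47 is prime.
m = 46: 47 is prime.
m = 47: 47 is prime.
m = 48: 48 = 2 × 24; 49 = 7 × 7; 50 = 2 × 25; 51 = 3 × 17; 52 = 2 × 26 — all composite.
Thus m = 48 disproves the claim, and no smaller m works.

m = 48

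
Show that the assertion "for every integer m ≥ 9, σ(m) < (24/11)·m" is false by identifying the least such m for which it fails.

m = 12

A counterexample is any integer m ≥ 9 such that the claim fails; we check each in order.
m = 9: σ(9) = 13; 13 < 216/11.
m = 10: σ(10) = 18; 18 < 240/11.
m = 11: σ(11) = 12; 12 < 24.
m = 12: σ(12) = 28; 28 ≥ 288/11.
So m = 12 is the smallest counterexample.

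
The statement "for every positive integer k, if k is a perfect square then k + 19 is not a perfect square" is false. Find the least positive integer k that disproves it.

k = 81

The first 8 eligible values, up to k = 64, all satisfy the conclusion.
k = 81: 81 = 9² and 81 + 19 = 100 = 10².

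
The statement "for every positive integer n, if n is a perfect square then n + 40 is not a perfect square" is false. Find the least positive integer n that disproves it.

n = 9

For n = 1, 4 the conclusion holds.
n = 9: 9 = 3² and 9 + 40 = 49 = 7².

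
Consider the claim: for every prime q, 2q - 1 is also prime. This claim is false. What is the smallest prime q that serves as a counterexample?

q = 5

We need the least prime q for which 2q - 1 is not prime.
q = 2: 2q - 1 = 3, prime.
q = 3: 2q - 1 = 5, prime.
q = 5: 2q - 1 = 9 = 3 × 3, not prime.
So q = 5 is the smallest counterexample.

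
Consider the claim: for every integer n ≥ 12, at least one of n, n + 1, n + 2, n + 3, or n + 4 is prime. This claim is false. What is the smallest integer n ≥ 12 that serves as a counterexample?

A counterexample is any integer n ≥ 12 such that n, n + 1, n + 2, n + 3, n + 4 are all composite; we check each in order.
For n = 12, 13, 14, 15, …, 21, 22, 23 the conclusion holds.
n = 24: 24 = 2 × 12; 25 = 5 × 5; 26 = 2 × 13; 27 = 3 × 9; 28 = 2 × 14 — all composite.
Thus n = 24 disproves the claim, and no smaller n works.

n = 24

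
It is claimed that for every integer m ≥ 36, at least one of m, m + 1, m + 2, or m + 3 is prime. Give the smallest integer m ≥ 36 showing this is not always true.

Check each integer m ≥ 36 in order until m, m + 1, m + 2, m + 3 are all composite.
The first 12 eligible values, up to m = 47, all satisfy the conclusion.
m = 48: 48 = 2 × 24; 49 = 7 × 7; 50 = 2 × 25; 51 = 3 × 17 — all composite.

m = 48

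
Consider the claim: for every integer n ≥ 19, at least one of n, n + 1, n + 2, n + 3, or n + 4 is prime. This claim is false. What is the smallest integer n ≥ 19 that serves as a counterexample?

For n = 19, 20, 21, 22, 23 the conclusion holds.
n = 24: 24 = 2 × 12; 25 = 5 × 5; 26 = 2 × 13; 27 = 3 × 9; 28 = 2 × 14 — all composite.

n = 24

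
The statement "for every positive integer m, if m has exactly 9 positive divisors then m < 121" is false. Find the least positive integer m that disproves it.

Check each positive integer m in order until m has exactly 9 positive divisors but the claim fails.
For m = 36, 100 the conclusion holds.
m = 196: τ(196) = 9; 196 ≥ 121.
Hence m = 196 is a counterexample.

m = 196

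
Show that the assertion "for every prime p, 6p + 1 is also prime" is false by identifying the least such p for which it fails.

p = 19

The first 7 eligible values, up to p = 17, all satisfy the conclusion.
p = 19: 6p + 1 = 115 = 5 × 23, not prime.
Hence p = 19 is a counterexample.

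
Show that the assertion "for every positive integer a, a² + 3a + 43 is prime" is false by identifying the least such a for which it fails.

a = 39

Check each positive integer a in order until a² + 3a + 43 is not prime.
For a = 1, 2, 3, 4, …, 36, 37, 38 the conclusion holds.
a = 39: a² + 3a + 43 = 1681 = 41 × 41, composite.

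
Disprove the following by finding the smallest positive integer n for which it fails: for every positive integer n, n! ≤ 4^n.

A counterexample is any positive integer n such that n! > 4^n; we check each in order.
n = 1: n! = 1 and 4^n = 4, so 1 ≤ 4.
n = 2: n! = 2 and 4^n = 16, so 2 ≤ 16.
n = 3: n! = 6 and 4^n = 64, so 6 ≤ 64.
n = 4: n! = 24 and 4^n = 256, so 24 ≤ 256.
n = 5: n! = 120 and 4^n = 1024, so 120 ≤ 1024.
n = 6: n! = 720 and 4^n = 4096, so 720 ≤ 4096.
n = 7: n! = 5040 and 4^n = 16384, so 5040 ≤ 16384.
n = 8: n! = 40320 and 4^n = 65536, so 40320 ≤ 65536.
n = 9: n! = 362880 and 4^n = 262144, so 362880 > 262144.
So n = 9 is the smallest counterexample.

n = 9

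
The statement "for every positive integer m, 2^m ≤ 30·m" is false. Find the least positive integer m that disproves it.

m = 8

Check each positive integer m in order until 2^m > 30·m.
For m = 1, 2, 3, 4, 5, 6, 7 the conclusion holds.
m = 8: 2^m = 256 and 30·m = 240, so 256 > 240.
Thus m = 8 disproves the claim, and no smaller m works.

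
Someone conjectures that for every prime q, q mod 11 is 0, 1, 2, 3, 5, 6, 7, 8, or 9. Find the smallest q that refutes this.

Check each prime q in order until the claim fails.
For q = 2, 3, 5, 7, …, 23, 29, 31 the conclusion holds.
q = 37: 37 mod 11 = 4 — not in {0, 1, 2, 3, 5, 6, 7, 8, 9}.
Thus q = 37 disproves the claim, and no smaller q works.

q = 37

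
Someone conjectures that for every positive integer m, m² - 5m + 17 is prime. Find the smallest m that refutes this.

A counterexample is any positive integer m such that m² - 5m + 17 is not prime; we check each in order.
For m = 1, 2, 3, 4, …, 10, 11, 12 the conclusion holds.
m = 13: m² - 5m + 17 = 121 = 11 × 11, composite.

m = 13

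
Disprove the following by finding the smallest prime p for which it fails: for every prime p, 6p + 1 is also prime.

We need the least prime p for which 6p + 1 is not prime.
p = 2: 6p + 1 = 13, prime.
p = 3: 6p + 1 = 19, prime.
p = 5: 6p + 1 = 31, prime.
p = 7: 6p + 1 = 43, prime.
p = 11: 6p + 1 = 67, prime.
p = 13: 6p + 1 = 79, prime.
p = 17: 6p + 1 = 103, prime.
p = 19: 6p + 1 = 115 = 5 × 23, not prime.
Thus p = 19 disproves the claim, and no smaller p works.

p = 19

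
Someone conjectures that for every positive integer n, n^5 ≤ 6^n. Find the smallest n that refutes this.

Check each positive integer n in order until n^5 > 6^n.
n = 1: n^5 = 1 and 6^n = 6, so 1 ≤ 6.
n = 2: n^5 = 32 and 6^n = 36, so 32 ≤ 36.
n = 3: n^5 = 243 and 6^n = 216, so 243 > 216.
So n = 3 is the smallest counterexample.

n = 3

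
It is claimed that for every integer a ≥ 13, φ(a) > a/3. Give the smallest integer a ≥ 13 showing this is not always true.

a = 18

Check each integer a ≥ 13 in order until the claim fails.
The first 5 eligible values, up to a = 17, all satisfy the conclusion.
a = 18: φ(18) = 6 and 18/3 = 6, so φ(18) ≤ 18/3.
Thus a = 18 disproves the claim, and no smaller a works.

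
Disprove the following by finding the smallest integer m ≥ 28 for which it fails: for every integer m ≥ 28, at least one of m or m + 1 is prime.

For m = 28, 29, 30, 31 the conclusion holds.
m = 32: 32 = 2 × 16; 33 = 3 × 11 — both composite.

m = 32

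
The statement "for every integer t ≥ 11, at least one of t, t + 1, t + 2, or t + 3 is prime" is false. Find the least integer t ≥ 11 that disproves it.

We need the least integer t ≥ 11 for which t, t + 1, t + 2, t + 3 are all composite.
For t = 11, 12, 13, 14, …, 21, 22, 23 the conclusion holds.
t = 24: 24 = 2 × 12; 25 = 5 × 5; 26 = 2 × 13; 27 = 3 × 9 — all composite.
Hence t = 24 is a counterexample.

t = 24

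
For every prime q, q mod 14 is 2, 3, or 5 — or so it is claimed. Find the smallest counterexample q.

q = 2: 2 mod 14 = 2.
q = 3: 3 mod 14 = 3.
q = 5: 5 mod 14 = 5.
q = 7: 7 mod 14 = 7 — not in {2, 3, 5}.

q = 7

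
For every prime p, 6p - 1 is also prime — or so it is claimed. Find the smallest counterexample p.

Check each prime p in order until 6p - 1 is not prime.
p = 2: 6p - 1 = 11, prime.
p = 3: 6p - 1 = 17, prime.
p = 5: 6p - 1 = 29, prime.
p = 7: 6p - 1 = 41, prime.
p = 11: 6p - 1 = 65 = 5 × 13, not prime.

p = 11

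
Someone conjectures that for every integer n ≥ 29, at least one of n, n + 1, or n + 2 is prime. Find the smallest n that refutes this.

For n = 29, 30, 31 the conclusion holds.
n = 32: 32 = 2 × 16; 33 = 3 × 11; 34 = 2 × 17 — all composite.

n = 32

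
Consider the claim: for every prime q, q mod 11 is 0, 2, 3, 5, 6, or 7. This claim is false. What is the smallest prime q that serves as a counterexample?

q = 19

q = 2: 2 mod 11 = 2.
q = 3: 3 mod 11 = 3.
q = 5: 5 mod 11 = 5.
q = 7: 7 mod 11 = 7.
q = 11: 11 mod 11 = 0.
q = 13: 13 mod 11 = 2.
q = 17: 17 mod 11 = 6.
q = 19: 19 mod 11 = 8 — not in {0, 2, 3, 5, 6, 7}.
Hence q = 19 is a counterexample.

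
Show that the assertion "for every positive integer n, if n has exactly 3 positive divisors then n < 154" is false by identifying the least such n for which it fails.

A counterexample is any positive integer n such that n has exactly 3 positive divisors but the claim fails; we check each in order.
For n = 4, 9, 25, 49, 121 the conclusion holds.
n = 169: τ(169) = 3; 169 ≥ 154.

n = 169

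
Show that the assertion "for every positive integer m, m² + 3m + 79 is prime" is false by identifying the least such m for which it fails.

We need the least positive integer m for which m² + 3m + 79 is not prime.
The first 4 eligible values, up to m = 4, all satisfy the conclusion.
m = 5: m² + 3m + 79 = 119 = 7 × 17, composite.
Hence m = 5 is a counterexample.

m = 5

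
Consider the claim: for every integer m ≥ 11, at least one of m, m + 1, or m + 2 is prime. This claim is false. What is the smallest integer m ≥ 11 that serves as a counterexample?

m = 14

We need the least integer m ≥ 11 for which m, m + 1, m + 2 are all composite.
For m = 11, 12, 13 the conclusion holds.
m = 14: 14 = 2 × 7; 15 = 3 × 5; 16 = 2 × 8 — all composite.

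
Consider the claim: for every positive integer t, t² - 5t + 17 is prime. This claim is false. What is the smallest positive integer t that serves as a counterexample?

A counterexample is any positive integer t such that t² - 5t + 17 is not prime; we check each in order.
For t = 1, 2, 3, 4, …, 10, 11, 12 the conclusion holds.
t = 13: t² - 5t + 17 = 121 = 11 × 11, composite.
So t = 13 is the smallest counterexample.

t = 13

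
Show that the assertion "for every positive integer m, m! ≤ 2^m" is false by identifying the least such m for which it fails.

Check each positive integer m in order until m! > 2^m.
For m = 1, 2, 3 the conclusion holds.
m = 4: m! = 24 and 2^m = 16, so 24 > 16.
So m = 4 is the smallest counterexample.

m = 4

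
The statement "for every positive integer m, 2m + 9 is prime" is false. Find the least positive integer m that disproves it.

m = 3

We need the least positive integer m for which 2m + 9 is not prime.
For m = 1, 2 the conclusion holds.
m = 3: 2m + 9 = 15 = 3 × 5, composite.
So m = 3 is the smallest counterexample.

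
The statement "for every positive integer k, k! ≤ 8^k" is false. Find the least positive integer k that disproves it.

k = 20

Check each positive integer k in order until k! > 8^k.
For k = 1, 2, 3, 4, …, 17, 18, 19 the conclusion holds.
k = 20: k! = 2432902008176640000 and 8^k = 1152921504606846976, so 2432902008176640000 > 1152921504606846976.
Hence k = 20 is a counterexample.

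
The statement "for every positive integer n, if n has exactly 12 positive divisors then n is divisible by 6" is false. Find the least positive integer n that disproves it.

n = 140

Check each positive integer n in order until n has exactly 12 positive divisors but n is not divisible by 6.
For n = 60, 72, 84, 90, 96, 108, 126, 132 the conclusion holds.
n = 140: τ(140) = 12; 140 mod 6 = 2.
Hence n = 140 is a counterexample.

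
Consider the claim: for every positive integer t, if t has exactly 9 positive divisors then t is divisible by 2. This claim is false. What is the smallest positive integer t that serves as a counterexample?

t = 225

t = 36: τ(36) = 9; 36 mod 2 = 0.
t = 100: τ(100) = 9; 100 mod 2 = 0.
t = 196: τ(196) = 9; 196 mod 2 = 0.
t = 225: τ(225) = 9; 225 mod 2 = 1.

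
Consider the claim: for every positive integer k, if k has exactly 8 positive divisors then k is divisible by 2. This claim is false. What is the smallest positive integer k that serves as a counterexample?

k = 105

A counterexample is any positive integer k such that k has exactly 8 positive divisors but k is not divisible by 2; we check each in order.
The first 12 eligible values, up to k = 104, all satisfy the conclusion.
k = 105: τ(105) = 8; 105 mod 2 = 1.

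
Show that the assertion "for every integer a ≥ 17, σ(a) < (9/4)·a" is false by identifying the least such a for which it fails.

For a = 17, 18, 19, 20, 21, 22, 23 the conclusion holds.
a = 24: σ(24) = 60; 60 ≥ 54.
Thus a = 24 disproves the claim, and no smaller a works.

a = 24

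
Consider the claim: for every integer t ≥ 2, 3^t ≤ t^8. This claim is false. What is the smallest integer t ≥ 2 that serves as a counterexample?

We need the least integer t ≥ 2 for which 3^t > t^8.
The first 21 eligible values, up to t = 22, all satisfy the conclusion.
t = 23: 3^t = 94143178827 and t^8 = 78310985281, so 94143178827 > 78310985281.
Hence t = 23 is a counterexample.

t = 23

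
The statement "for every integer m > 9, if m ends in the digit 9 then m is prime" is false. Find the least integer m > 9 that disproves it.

m = 39

We need the least integer m > 9 for which m ends in the digit 9 but m is not prime.
For m = 19, 29 the conclusion holds.
m = 39: 39 ends in 9; 39 = 3 × 13, composite.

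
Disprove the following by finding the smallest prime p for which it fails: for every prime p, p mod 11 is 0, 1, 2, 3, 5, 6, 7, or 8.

p = 31

The first 10 eligible values, up to p = 29, all satisfy the conclusion.
p = 31: 31 mod 11 = 9 — not in {0, 1, 2, 3, 5, 6, 7, 8}.
Thus p = 31 disproves the claim, and no smaller p works.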